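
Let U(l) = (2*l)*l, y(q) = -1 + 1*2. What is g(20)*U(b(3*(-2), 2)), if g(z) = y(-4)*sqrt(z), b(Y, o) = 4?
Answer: 64*sqrt(5) ≈ 143.11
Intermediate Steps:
y(q) = 1 (y(q) = -1 + 2 = 1)
g(z) = sqrt(z) (g(z) = 1*sqrt(z) = sqrt(z))
U(l) = 2*l**2
g(20)*U(b(3*(-2), 2)) = sqrt(20)*(2*4**2) = (2*sqrt(5))*(2*16) = (2*sqrt(5))*32 = 64*sqrt(5)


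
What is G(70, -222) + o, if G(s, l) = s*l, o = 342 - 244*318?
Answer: -92790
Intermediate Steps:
o = -77250 (o = 342 - 77592 = -77250)
G(s, l) = l*s
G(70, -222) + o = -222*70 - 77250 = -15540 - 77250 = -92790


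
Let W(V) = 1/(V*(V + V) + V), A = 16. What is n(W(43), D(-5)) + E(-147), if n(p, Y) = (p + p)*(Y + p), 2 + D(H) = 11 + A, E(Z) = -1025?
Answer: -14344770973/13995081 ≈ -1025.0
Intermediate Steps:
D(H) = 25 (D(H) = -2 + (11 + 16) = -2 + 27 = 25)
W(V) = 1/(V + 2*V**2) (W(V) = 1/(V*(2*V) + V) = 1/(2*V**2 + V) = 1/(V + 2*V**2))
n(p, Y) = 2*p*(Y + p) (n(p, Y) = (2*p)*(Y + p) = 2*p*(Y + p))
n(W(43), D(-5)) + E(-147) = 2*(1/(43*(1 + 2*43)))*(25 + 1/(43*(1 + 2*43))) - 1025 = 2*(1/(43*(1 + 86)))*(25 + 1/(43*(1 + 86))) - 1025 = 2*((1/43)/87)*(25 + (1/43)/87) - 1025 = 2*((1/43)*(1/87))*(25 + (1/43)*(1/87)) - 1025 = 2*(1/3741)*(25 + 1/3741) - 1025 = 2*(1/3741)*(93526/3741) - 1025 = 187052/13995081 - 1025 = -14344770973/13995081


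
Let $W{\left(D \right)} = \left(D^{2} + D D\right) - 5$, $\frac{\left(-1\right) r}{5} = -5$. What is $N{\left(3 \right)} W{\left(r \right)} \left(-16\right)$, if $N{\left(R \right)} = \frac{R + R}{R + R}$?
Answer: $-19920$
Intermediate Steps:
$N{\left(R \right)} = 1$ ($N{\left(R \right)} = \frac{2 R}{2 R} = 2 R \frac{1}{2 R} = 1$)
$r = 25$ ($r = \left(-5\right) \left(-5\right) = 25$)
$W{\left(D \right)} = -5 + 2 D^{2}$ ($W{\left(D \right)} = \left(D^{2} + D^{2}\right) - 5 = 2 D^{2} - 5 = -5 + 2 D^{2}$)
$N{\left(3 \right)} W{\left(r \right)} \left(-16\right) = 1 \left(-5 + 2 \cdot 25^{2}\right) \left(-16\right) = 1 \left(-5 + 2 \cdot 625\right) \left(-16\right) = 1 \left(-5 + 1250\right) \left(-16\right) = 1 \cdot 1245 \left(-16\right) = 1245 \left(-16\right) = -19920$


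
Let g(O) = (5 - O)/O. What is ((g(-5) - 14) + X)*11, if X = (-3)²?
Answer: -77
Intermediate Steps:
g(O) = (5 - O)/O
X = 9
((g(-5) - 14) + X)*11 = (((5 - 1*(-5))/(-5) - 14) + 9)*11 = ((-(5 + 5)/5 - 14) + 9)*11 = ((-⅕*10 - 14) + 9)*11 = ((-2 - 14) + 9)*11 = (-16 + 9)*11 = -7*11 = -77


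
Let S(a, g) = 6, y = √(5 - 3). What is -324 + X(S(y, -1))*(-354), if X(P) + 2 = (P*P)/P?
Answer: -1740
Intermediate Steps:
y = √2 ≈ 1.4142
X(P) = -2 + P (X(P) = -2 + (P*P)/P = -2 + P²/P = -2 + P)
-324 + X(S(y, -1))*(-354) = -324 + (-2 + 6)*(-354) = -324 + 4*(-354) = -324 - 1416 = -1740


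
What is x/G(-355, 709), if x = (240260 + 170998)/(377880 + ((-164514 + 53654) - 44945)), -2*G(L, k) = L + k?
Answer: -137086/13102425 ≈ -0.010463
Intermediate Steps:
G(L, k) = -L/2 - k/2 (G(L, k) = -(L + k)/2 = -L/2 - k/2)
x = 137086/74025 (x = 411258/(377880 + (-110860 - 44945)) = 411258/(377880 - 155805) = 411258/222075 = 411258*(1/222075) = 137086/74025 ≈ 1.8519)
x/G(-355, 709) = 137086/(74025*(-½*(-355) - ½*709)) = 137086/(74025*(355/2 - 709/2)) = (137086/74025)/(-177) = (137086/74025)*(-1/177) = -137086/13102425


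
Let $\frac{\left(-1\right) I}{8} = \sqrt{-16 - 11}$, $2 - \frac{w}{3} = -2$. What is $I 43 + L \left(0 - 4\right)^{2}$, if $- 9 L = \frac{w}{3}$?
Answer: $- \frac{64}{9} - 1032 i \sqrt{3} \approx -7.1111 - 1787.5 i$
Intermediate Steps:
$w = 12$ ($w = 6 - -6 = 6 + 6 = 12$)
$L = - \frac{4}{9}$ ($L = - \frac{12 \cdot \frac{1}{3}}{9} = \left(- \frac{1}{9}\right) 4 = - \frac{4}{9} \approx -0.44444$)
$I = - 24 i \sqrt{3}$ ($I = - 8 \sqrt{-16 - 11} = - 8 \sqrt{-27} = - 8 \cdot 3 i \sqrt{3} = - 24 i \sqrt{3} \approx - 41.569 i$)
$I 43 + L \left(0 - 4\right)^{2} = - 24 i \sqrt{3} \cdot 43 - \frac{4 \left(0 - 4\right)^{2}}{9} = - 1032 i \sqrt{3} - \frac{4 \left(-4\right)^{2}}{9} = - 1032 i \sqrt{3} - \frac{64}{9} = - \frac{64}{9} - 1032 i \sqrt{3}$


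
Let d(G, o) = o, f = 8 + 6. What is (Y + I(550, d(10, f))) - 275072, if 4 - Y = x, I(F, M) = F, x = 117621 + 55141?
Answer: -447280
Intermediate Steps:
x = 172762
f = 14
Y = -172758 (Y = 4 - 1*172762 = 4 - 172762 = -172758)
(Y + I(550, d(10, f))) - 275072 = (-172758 + 550) - 275072 = -172208 - 275072 = -447280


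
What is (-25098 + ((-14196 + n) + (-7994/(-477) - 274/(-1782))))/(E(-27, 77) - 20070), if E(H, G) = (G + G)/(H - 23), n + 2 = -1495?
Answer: 48136868150/23697776421 ≈ 2.0313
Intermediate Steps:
n = -1497 (n = -2 - 1495 = -1497)
E(H, G) = 2*G/(-23 + H) (E(H, G) = (2*G)/(-23 + H) = 2*G/(-23 + H))
(-25098 + ((-14196 + n) + (-7994/(-477) - 274/(-1782))))/(E(-27, 77) - 20070) = (-25098 + ((-14196 - 1497) + (-7994/(-477) - 274/(-1782))))/(2*77/(-23 - 27) - 20070) = (-25098 + (-15693 + (-7994*(-1/477) - 274*(-1/1782))))/(2*77/(-50) - 20070) = (-25098 + (-15693 + (7994/477 + 137/891)))/(2*77*(-1/50) - 20070) = (-25098 + (-15693 + 798667/47223))/(-77/25 - 20070) = (-25098 - 740271872/47223)/(-501827/25) = -1925474726/47223*(-25/501827) = 48136868150/23697776421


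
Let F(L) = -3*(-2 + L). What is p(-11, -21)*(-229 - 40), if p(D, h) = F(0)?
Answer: -1614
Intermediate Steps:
F(L) = 6 - 3*L
p(D, h) = 6 (p(D, h) = 6 - 3*0 = 6 + 0 = 6)
p(-11, -21)*(-229 - 40) = 6*(-229 - 40) = 6*(-269) = -1614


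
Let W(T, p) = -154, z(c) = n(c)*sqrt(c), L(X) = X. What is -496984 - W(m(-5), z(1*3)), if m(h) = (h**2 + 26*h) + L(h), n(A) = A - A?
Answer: -496830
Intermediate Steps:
n(A) = 0
z(c) = 0 (z(c) = 0*sqrt(c) = 0)
m(h) = h**2 + 27*h (m(h) = (h**2 + 26*h) + h = h**2 + 27*h)
-496984 - W(m(-5), z(1*3)) = -496984 - 1*(-154) = -496984 + 154 = -496830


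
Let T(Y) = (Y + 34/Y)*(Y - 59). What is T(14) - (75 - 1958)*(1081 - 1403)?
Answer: -4249457/7 ≈ -6.0707e+5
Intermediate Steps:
T(Y) = (-59 + Y)*(Y + 34/Y) (T(Y) = (Y + 34/Y)*(-59 + Y) = (-59 + Y)*(Y + 34/Y))
T(14) - (75 - 1958)*(1081 - 1403) = (34 + 14**2 - 2006/14 - 59*14) - (75 - 1958)*(1081 - 1403) = (34 + 196 - 2006*1/14 - 826) - (-1883)*(-322) = (34 + 196 - 1003/7 - 826) - 1*606326 = -5175/7 - 606326 = -4249457/7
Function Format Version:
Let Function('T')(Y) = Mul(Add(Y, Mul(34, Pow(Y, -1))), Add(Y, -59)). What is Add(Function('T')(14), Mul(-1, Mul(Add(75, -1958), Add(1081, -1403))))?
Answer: Rational(-4249457, 7) ≈ -6.0707e+5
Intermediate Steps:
Function('T')(Y) = Mul(Add(-59, Y), Add(Y, Mul(34, Pow(Y, -1)))) (Function('T')(Y) = Mul(Add(Y, Mul(34, Pow(Y, -1))), Add(-59, Y)) = Mul(Add(-59, Y), Add(Y, Mul(34, Pow(Y, -1)))))
Add(Function('T')(14), Mul(-1, Mul(Add(75, -1958), Add(1081, -1403)))) = Add(Add(34, Pow(14, 2), Mul(-2006, Pow(14, -1)), Mul(-59, 14)), Mul(-1, Mul(Add(75, -1958), Add(1081, -1403)))) = Add(Add(34, 196, Mul(-2006, Rational(1, 14)), -826), Mul(-1, Mul(-1883, -322))) = Add(Add(34, 196, Rational(-1003, 7), -826), Mul(-1, 606326)) = Add(Rational(-5175, 7), -606326) = Rational(-4249457, 7)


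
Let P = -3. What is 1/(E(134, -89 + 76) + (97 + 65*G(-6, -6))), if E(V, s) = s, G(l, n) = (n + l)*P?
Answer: 1/2424 ≈ 0.00041254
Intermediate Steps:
G(l, n) = -3*l - 3*n (G(l, n) = (n + l)*(-3) = (l + n)*(-3) = -3*l - 3*n)
1/(E(134, -89 + 76) + (97 + 65*G(-6, -6))) = 1/((-89 + 76) + (97 + 65*(-3*(-6) - 3*(-6)))) = 1/(-13 + (97 + 65*(18 + 18))) = 1/(-13 + (97 + 65*36)) = 1/(-13 + (97 + 2340)) = 1/(-13 + 2437) = 1/2424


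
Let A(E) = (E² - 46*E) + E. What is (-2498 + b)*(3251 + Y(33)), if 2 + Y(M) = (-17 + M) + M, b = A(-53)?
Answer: 8891408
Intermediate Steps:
A(E) = E² - 45*E
b = 5194 (b = -53*(-45 - 53) = -53*(-98) = 5194)
Y(M) = -19 + 2*M (Y(M) = -2 + ((-17 + M) + M) = -2 + (-17 + 2*M) = -19 + 2*M)
(-2498 + b)*(3251 + Y(33)) = (-2498 + 5194)*(3251 + (-19 + 2*33)) = 2696*(3251 + (-19 + 66)) = 2696*(3251 + 47) = 2696*3298 = 8891408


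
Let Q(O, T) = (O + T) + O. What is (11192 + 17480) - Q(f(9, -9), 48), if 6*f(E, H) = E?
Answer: 28621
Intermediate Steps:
f(E, H) = E/6
Q(O, T) = T + 2*O
(11192 + 17480) - Q(f(9, -9), 48) = (11192 + 17480) - (48 + 2*((⅙)*9)) = 28672 - (48 + 2*(3/2)) = 28672 - (48 + 3) = 28672 - 1*51 = 28672 - 51 = 28621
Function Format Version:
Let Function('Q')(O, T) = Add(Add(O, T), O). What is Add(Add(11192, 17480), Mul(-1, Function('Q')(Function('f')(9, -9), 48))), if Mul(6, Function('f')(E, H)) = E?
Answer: 28621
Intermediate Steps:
Function('f')(E, H) = Mul(Rational(1, 6), E)
Function('Q')(O, T) = Add(T, Mul(2, O))
Add(Add(11192, 17480), Mul(-1, Function('Q')(Function('f')(9, -9), 48))) = Add(Add(11192, 17480), Mul(-1, Add(48, Mul(2, Mul(Rational(1, 6), 9))))) = Add(28672, Mul(-1, Add(48, Mul(2, Rational(3, 2))))) = Add(28672, Mul(-1, Add(48, 3))) = Add(28672, Mul(-1, 51)) = Add(28672, -51) = 28621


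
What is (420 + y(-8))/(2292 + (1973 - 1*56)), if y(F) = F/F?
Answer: 421/4209 ≈ 0.10002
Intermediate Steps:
y(F) = 1
(420 + y(-8))/(2292 + (1973 - 1*56)) = (420 + 1)/(2292 + (1973 - 1*56)) = 421/(2292 + (1973 - 56)) = 421/(2292 + 1917) = 421/4209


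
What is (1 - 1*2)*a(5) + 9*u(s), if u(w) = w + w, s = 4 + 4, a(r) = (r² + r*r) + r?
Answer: 89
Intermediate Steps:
a(r) = r + 2*r² (a(r) = (r² + r²) + r = 2*r² + r = r + 2*r²)
s = 8
u(w) = 2*w
(1 - 1*2)*a(5) + 9*u(s) = (1 - 1*2)*(5*(1 + 2*5)) + 9*(2*8) = (1 - 2)*(5*(1 + 10)) + 9*16 = -5*11 + 144 = -1*55 + 144 = -55 + 144 = 89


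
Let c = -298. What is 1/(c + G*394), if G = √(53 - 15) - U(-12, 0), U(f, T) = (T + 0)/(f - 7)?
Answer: 149/2905082 + 197*√38/2905082 ≈ 0.00046931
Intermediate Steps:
U(f, T) = T/(-7 + f)
G = √38 (G = √(53 - 15) - 0/(-7 - 12) = √38 - 0/(-19) = √38 - 0*(-1)/19 = √38 - 1*0 = √38 + 0 = √38 ≈ 6.1644)
1/(c + G*394) = 1/(-298 + √38*394) = 1/(-298 + 394*√38)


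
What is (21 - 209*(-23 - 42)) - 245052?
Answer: -231446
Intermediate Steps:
(21 - 209*(-23 - 42)) - 245052 = (21 - 209*(-65)) - 245052 = (21 + 13585) - 245052 = 13606 - 245052 = -231446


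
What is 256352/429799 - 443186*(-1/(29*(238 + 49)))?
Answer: 192614517310/3577217077 ≈ 53.845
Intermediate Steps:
256352/429799 - 443186*(-1/(29*(238 + 49))) = 256352*(1/429799) - 443186/(287*(-29)) = 256352/429799 - 443186/(-8323) = 256352/429799 - 443186*(-1/8323) = 256352/429799 + 443186/8323 = 192614517310/3577217077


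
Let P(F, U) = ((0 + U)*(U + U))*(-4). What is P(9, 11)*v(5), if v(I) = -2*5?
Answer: 9680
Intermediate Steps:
P(F, U) = -8*U² (P(F, U) = (U*(2*U))*(-4) = (2*U²)*(-4) = -8*U²)
v(I) = -10
P(9, 11)*v(5) = -8*11²*(-10) = -8*121*(-10) = -968*(-10) = 9680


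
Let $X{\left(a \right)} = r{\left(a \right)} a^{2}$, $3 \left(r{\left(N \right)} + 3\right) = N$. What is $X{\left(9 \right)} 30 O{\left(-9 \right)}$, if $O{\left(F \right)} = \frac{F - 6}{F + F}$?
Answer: $0$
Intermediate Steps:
$r{\left(N \right)} = -3 + \frac{N}{3}$
$O{\left(F \right)} = \frac{-6 + F}{2 F}$
$X{\left(a \right)} = a^{2} \left(-3 + \frac{a}{3}\right)$ ($X{\left(a \right)} = \left(-3 + \frac{a}{3}\right) a^{2} = a^{2} \left(-3 + \frac{a}{3}\right)$)
$X{\left(9 \right)} 30 O{\left(-9 \right)} = \frac{9^{2} \left(-9 + 9\right)}{3} \cdot 30 \frac{-6 - 9}{2 \left(-9\right)} = \frac{1}{3} \cdot 81 \cdot 0 \cdot 30 \cdot \frac{1}{2} \left(- \frac{1}{9}\right) \left(-15\right) = 0 \cdot 30 \cdot \frac{5}{6} = 0 \cdot \frac{5}{6} = 0$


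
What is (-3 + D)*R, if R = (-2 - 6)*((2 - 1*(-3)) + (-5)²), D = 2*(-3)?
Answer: 2160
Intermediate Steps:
D = -6
R = -240 (R = -8*((2 + 3) + 25) = -8*(5 + 25) = -8*30 = -240)
(-3 + D)*R = (-3 - 6)*(-240) = -9*(-240) = 2160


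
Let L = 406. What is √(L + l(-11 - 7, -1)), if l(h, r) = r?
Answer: 9*√5 ≈ 20.125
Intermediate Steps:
√(L + l(-11 - 7, -1)) = √(406 - 1) = √405 = 9*√5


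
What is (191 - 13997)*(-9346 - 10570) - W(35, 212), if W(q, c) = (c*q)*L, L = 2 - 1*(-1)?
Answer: 274938036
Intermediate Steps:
L = 3 (L = 2 + 1 = 3)
W(q, c) = 3*c*q (W(q, c) = (c*q)*3 = 3*c*q)
(191 - 13997)*(-9346 - 10570) - W(35, 212) = (191 - 13997)*(-9346 - 10570) - 3*212*35 = -13806*(-19916) - 1*22260 = 274960296 - 22260 = 274938036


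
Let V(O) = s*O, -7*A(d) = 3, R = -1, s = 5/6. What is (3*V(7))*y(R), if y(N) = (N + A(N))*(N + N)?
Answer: 50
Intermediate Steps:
s = ⅚ (s = 5*(⅙) = ⅚ ≈ 0.83333)
A(d) = -3/7 (A(d) = -⅐*3 = -3/7)
y(N) = 2*N*(-3/7 + N) (y(N) = (N - 3/7)*(N + N) = (-3/7 + N)*(2*N) = 2*N*(-3/7 + N))
V(O) = 5*O/6
(3*V(7))*y(R) = (3*((⅚)*7))*((2/7)*(-1)*(-3 + 7*(-1))) = (3*(35/6))*((2/7)*(-1)*(-3 - 7)) = 35*((2/7)*(-1)*(-10))/2 = (35/2)*(20/7) = 50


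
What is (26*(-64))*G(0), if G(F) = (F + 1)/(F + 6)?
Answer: -832/3 ≈ -277.33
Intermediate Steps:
G(F) = (1 + F)/(6 + F)
(26*(-64))*G(0) = (26*(-64))*((1 + 0)/(6 + 0)) = -1664/6 = -832/3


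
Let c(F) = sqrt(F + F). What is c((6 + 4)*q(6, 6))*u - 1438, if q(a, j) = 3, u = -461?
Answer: -1438 - 922*sqrt(15) ≈ -5008.9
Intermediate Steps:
c(F) = sqrt(2)*sqrt(F) (c(F) = sqrt(2*F) = sqrt(2)*sqrt(F))
c((6 + 4)*q(6, 6))*u - 1438 = (sqrt(2)*sqrt((6 + 4)*3))*(-461) - 1438 = (sqrt(2)*sqrt(10*3))*(-461) - 1438 = (sqrt(2)*sqrt(30))*(-461) - 1438 = (2*sqrt(15))*(-461) - 1438 = -922*sqrt(15) - 1438 = -1438 - 922*sqrt(15)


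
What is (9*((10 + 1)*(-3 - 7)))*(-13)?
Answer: 12870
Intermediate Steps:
(9*((10 + 1)*(-3 - 7)))*(-13) = (9*(11*(-10)))*(-13) = (9*(-110))*(-13) = -990*(-13) = 12870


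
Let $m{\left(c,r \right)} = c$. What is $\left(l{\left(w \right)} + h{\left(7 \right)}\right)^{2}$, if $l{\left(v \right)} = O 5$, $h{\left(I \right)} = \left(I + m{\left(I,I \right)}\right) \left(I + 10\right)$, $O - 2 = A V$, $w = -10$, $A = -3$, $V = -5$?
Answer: $104329$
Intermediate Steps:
$O = 17$ ($O = 2 - -15 = 2 + 15 = 17$)
$h{\left(I \right)} = 2 I \left(10 + I\right)$ ($h{\left(I \right)} = \left(I + I\right) \left(I + 10\right) = 2 I \left(10 + I\right)$)
$l{\left(v \right)} = 85$ ($l{\left(v \right)} = 17 \cdot 5 = 85$)
$\left(l{\left(w \right)} + h{\left(7 \right)}\right)^{2} = \left(85 + 2 \cdot 7 \left(10 + 7\right)\right)^{2} = \left(85 + 2 \cdot 7 \cdot 17\right)^{2} = \left(85 + 238\right)^{2} = 323^{2} = 104329$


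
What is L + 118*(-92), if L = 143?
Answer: -10713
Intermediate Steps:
L + 118*(-92) = 143 + 118*(-92) = 143 - 10856 = -10713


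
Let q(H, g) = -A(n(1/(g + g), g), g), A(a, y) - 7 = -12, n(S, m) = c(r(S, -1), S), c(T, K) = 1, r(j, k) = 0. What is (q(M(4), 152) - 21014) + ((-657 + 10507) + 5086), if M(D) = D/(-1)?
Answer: -6073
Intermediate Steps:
n(S, m) = 1
A(a, y) = -5 (A(a, y) = 7 - 12 = -5)
M(D) = -D (M(D) = D*(-1) = -D)
q(H, g) = 5 (q(H, g) = -1*(-5) = 5)
(q(M(4), 152) - 21014) + ((-657 + 10507) + 5086) = (5 - 21014) + ((-657 + 10507) + 5086) = -21009 + (9850 + 5086) = -21009 + 14936 = -6073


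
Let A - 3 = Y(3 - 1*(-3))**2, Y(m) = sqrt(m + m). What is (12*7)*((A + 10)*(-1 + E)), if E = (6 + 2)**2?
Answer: 132300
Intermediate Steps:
E = 64 (E = 8**2 = 64)
Y(m) = sqrt(2)*sqrt(m) (Y(m) = sqrt(2*m) = sqrt(2)*sqrt(m))
A = 15 (A = 3 + (sqrt(2)*sqrt(3 - 1*(-3)))**2 = 3 + (sqrt(2)*sqrt(3 + 3))**2 = 3 + (sqrt(2)*sqrt(6))**2 = 3 + (2*sqrt(3))**2 = 3 + 12 = 15)
(12*7)*((A + 10)*(-1 + E)) = (12*7)*((15 + 10)*(-1 + 64)) = 84*(25*63) = 84*1575 = 132300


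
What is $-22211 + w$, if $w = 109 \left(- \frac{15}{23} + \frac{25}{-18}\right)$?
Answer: $- \frac{9287459}{414} \approx -22433.0$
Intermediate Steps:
$w = - \frac{92105}{414}$ ($w = 109 \left(\left(-15\right) \frac{1}{23} + 25 \left(- \frac{1}{18}\right)\right) = 109 \left(- \frac{15}{23} - \frac{25}{18}\right) = 109 \left(- \frac{845}{414}\right) = - \frac{92105}{414} \approx -222.48$)
$-22211 + w = -22211 - \frac{92105}{414} = - \frac{9287459}{414}$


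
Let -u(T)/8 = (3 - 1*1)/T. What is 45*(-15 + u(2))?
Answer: -1035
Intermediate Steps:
u(T) = -16/T (u(T) = -8*(3 - 1*1)/T = -8*(3 - 1)/T = -16/T)
45*(-15 + u(2)) = 45*(-15 - 16/2) = 45*(-15 - 16*½) = 45*(-15 - 8) = 45*(-23) = -1035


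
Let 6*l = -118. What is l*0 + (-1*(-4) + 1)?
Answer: 5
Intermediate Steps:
l = -59/3 (l = (⅙)*(-118) = -59/3 ≈ -19.667)
l*0 + (-1*(-4) + 1) = -59/3*0 + (-1*(-4) + 1) = 0 + (4 + 1) = 0 + 5 = 5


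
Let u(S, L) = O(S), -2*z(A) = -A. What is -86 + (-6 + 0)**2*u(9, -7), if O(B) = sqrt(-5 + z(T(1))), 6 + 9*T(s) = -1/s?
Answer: -86 + 6*I*sqrt(194) ≈ -86.0 + 83.57*I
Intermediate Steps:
T(s) = -2/3 - 1/(9*s) (T(s) = -2/3 + (-1/s)/9 = -2/3 - 1/(9*s))
z(A) = A/2 (z(A) = -(-1)*A/2 = A/2)
O(B) = I*sqrt(194)/6 (O(B) = sqrt(-5 + ((1/9)*(-1 - 6*1)/1)/2) = sqrt(-5 + ((1/9)*1*(-1 - 6))/2) = sqrt(-5 + ((1/9)*1*(-7))/2) = sqrt(-5 + (1/2)*(-7/9)) = sqrt(-5 - 7/18) = sqrt(-97/18) = I*sqrt(194)/6)
u(S, L) = I*sqrt(194)/6
-86 + (-6 + 0)**2*u(9, -7) = -86 + (-6 + 0)**2*(I*sqrt(194)/6) = -86 + (-6)**2*(I*sqrt(194)/6) = -86 + 36*(I*sqrt(194)/6) = -86 + 6*I*sqrt(194)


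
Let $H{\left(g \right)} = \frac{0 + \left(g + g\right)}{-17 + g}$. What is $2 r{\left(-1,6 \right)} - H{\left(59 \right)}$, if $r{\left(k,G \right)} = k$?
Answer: $- \frac{101}{21} \approx -4.8095$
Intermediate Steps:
$H{\left(g \right)} = \frac{2 g}{-17 + g}$ ($H{\left(g \right)} = \frac{0 + 2 g}{-17 + g} = \frac{2 g}{-17 + g}$)
$2 r{\left(-1,6 \right)} - H{\left(59 \right)} = 2 \left(-1\right) - 2 \cdot 59 \frac{1}{-17 + 59} = -2 - 2 \cdot 59 \cdot \frac{1}{42} = -2 - \frac{59}{21} = - \frac{101}{21}$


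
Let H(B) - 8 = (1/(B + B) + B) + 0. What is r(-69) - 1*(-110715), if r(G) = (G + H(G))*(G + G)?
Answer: 128656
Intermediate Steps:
H(B) = 8 + B + 1/(2*B) (H(B) = 8 + ((1/(B + B) + B) + 0) = 8 + ((1/(2*B) + B) + 0) = 8 + ((B + 1/(2*B)) + 0) = 8 + (B + 1/(2*B)) = 8 + B + 1/(2*B))
r(G) = 2*G*(8 + 1/(2*G) + 2*G) (r(G) = (G + (8 + G + 1/(2*G)))*(G + G) = (8 + 1/(2*G) + 2*G)*(2*G) = 2*G*(8 + 1/(2*G) + 2*G))
r(-69) - 1*(-110715) = (1 + 4*(-69)² + 16*(-69)) - 1*(-110715) = (1 + 4*4761 - 1104) + 110715 = (1 + 19044 - 1104) + 110715 = 17941 + 110715 = 128656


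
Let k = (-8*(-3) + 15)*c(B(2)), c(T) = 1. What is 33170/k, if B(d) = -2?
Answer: 33170/39 ≈ 850.51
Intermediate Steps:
k = 39 (k = (-8*(-3) + 15)*1 = (24 + 15)*1 = 39*1 = 39)
33170/k = 33170/39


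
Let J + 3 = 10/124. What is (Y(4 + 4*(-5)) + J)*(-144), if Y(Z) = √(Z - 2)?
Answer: 13032/31 - 432*I*√2 ≈ 420.39 - 610.94*I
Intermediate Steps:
Y(Z) = √(-2 + Z)
J = -181/62 (J = -3 + 10/124 = -3 + 10*(1/124) = -3 + 5/62 = -181/62 ≈ -2.9194)
(Y(4 + 4*(-5)) + J)*(-144) = (√(-2 + (4 + 4*(-5))) - 181/62)*(-144) = (√(-2 + (4 - 20)) - 181/62)*(-144) = (√(-2 - 16) - 181/62)*(-144) = (√(-18) - 181/62)*(-144) = (3*I*√2 - 181/62)*(-144) = (-181/62 + 3*I*√2)*(-144) = 13032/31 - 432*I*√2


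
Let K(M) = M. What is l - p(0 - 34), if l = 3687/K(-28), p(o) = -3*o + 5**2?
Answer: -7243/28 ≈ -258.68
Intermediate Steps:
p(o) = 25 - 3*o (p(o) = -3*o + 25 = 25 - 3*o)
l = -3687/28 (l = 3687/(-28) = 3687*(-1/28) = -3687/28 ≈ -131.68)
l - p(0 - 34) = -3687/28 - (25 - 3*(0 - 34)) = -3687/28 - (25 - 3*(-34)) = -3687/28 - (25 + 102) = -3687/28 - 1*127 = -3687/28 - 127 = -7243/28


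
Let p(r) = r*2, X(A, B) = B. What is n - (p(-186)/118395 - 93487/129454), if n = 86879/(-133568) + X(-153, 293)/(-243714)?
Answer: 1020791439103982021/13858915157129914560 ≈ 0.073656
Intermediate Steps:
p(r) = 2*r
n = -10606382015/16276195776 (n = 86879/(-133568) + 293/(-243714) = 86879*(-1/133568) + 293*(-1/243714) = -86879/133568 - 293/243714 = -10606382015/16276195776 ≈ -0.65165)
n - (p(-186)/118395 - 93487/129454) = -10606382015/16276195776 - ((2*(-186))/118395 - 93487/129454) = -10606382015/16276195776 - (-372*1/118395 - 93487*1/129454) = -10606382015/16276195776 - (-124/39465 - 93487/129454) = -10606382015/16276195776 - 1*(-3705516751/5108902110) = -10606382015/16276195776 + 3705516751/5108902110 = 1020791439103982021/13858915157129914560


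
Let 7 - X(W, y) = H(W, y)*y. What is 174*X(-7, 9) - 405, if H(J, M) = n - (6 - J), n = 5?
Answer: 13341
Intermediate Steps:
H(J, M) = -1 + J (H(J, M) = 5 - (6 - J) = 5 + (-6 + J) = -1 + J)
X(W, y) = 7 - y*(-1 + W) (X(W, y) = 7 - (-1 + W)*y = 7 - y*(-1 + W))
174*X(-7, 9) - 405 = 174*(7 - 1*9*(-1 - 7)) - 405 = 174*(7 - 1*9*(-8)) - 405 = 174*(7 + 72) - 405 = 174*79 - 405 = 13746 - 405 = 13341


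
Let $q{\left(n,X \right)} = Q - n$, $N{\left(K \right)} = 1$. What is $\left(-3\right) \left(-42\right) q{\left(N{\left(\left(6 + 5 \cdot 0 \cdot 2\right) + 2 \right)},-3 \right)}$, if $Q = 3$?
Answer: $252$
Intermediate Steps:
$q{\left(n,X \right)} = 3 - n$
$\left(-3\right) \left(-42\right) q{\left(N{\left(\left(6 + 5 \cdot 0 \cdot 2\right) + 2 \right)},-3 \right)} = \left(-3\right) \left(-42\right) \left(3 - 1\right) = 126 \left(3 - 1\right) = 126 \cdot 2 = 252$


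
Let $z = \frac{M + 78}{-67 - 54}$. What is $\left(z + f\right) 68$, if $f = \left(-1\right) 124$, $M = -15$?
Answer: $- \frac{1024556}{121} \approx -8467.4$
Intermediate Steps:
$z = - \frac{63}{121}$ ($z = \frac{-15 + 78}{-67 - 54} = \frac{63}{-121} = 63 \left(- \frac{1}{121}\right) = - \frac{63}{121} \approx -0.52066$)
$f = -124$
$\left(z + f\right) 68 = \left(- \frac{63}{121} - 124\right) 68 = \left(- \frac{15067}{121}\right) 68 = - \frac{1024556}{121}$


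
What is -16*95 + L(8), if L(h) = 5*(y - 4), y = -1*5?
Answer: -1565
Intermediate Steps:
y = -5
L(h) = -45 (L(h) = 5*(-5 - 4) = 5*(-9) = -45)
-16*95 + L(8) = -16*95 - 45 = -1520 - 45 = -1565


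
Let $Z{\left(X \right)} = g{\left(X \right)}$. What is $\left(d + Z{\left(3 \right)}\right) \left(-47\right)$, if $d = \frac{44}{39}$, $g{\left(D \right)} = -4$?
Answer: $\frac{5264}{39} \approx 134.97$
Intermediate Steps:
$d = \frac{44}{39}$ ($d = 44 \cdot \frac{1}{39} = \frac{44}{39} \approx 1.1282$)
$Z{\left(X \right)} = -4$
$\left(d + Z{\left(3 \right)}\right) \left(-47\right) = \left(\frac{44}{39} - 4\right) \left(-47\right) = \left(- \frac{112}{39}\right) \left(-47\right) = \frac{5264}{39}$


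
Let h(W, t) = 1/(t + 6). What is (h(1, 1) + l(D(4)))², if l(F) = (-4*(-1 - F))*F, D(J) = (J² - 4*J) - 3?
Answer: 28561/49 ≈ 582.88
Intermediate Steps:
D(J) = -3 + J² - 4*J
l(F) = F*(4 + 4*F) (l(F) = (4 + 4*F)*F = F*(4 + 4*F))
h(W, t) = 1/(6 + t)
(h(1, 1) + l(D(4)))² = (1/(6 + 1) + 4*(-3 + 4² - 4*4)*(1 + (-3 + 4² - 4*4)))² = (1/7 + 4*(-3 + 16 - 16)*(1 + (-3 + 16 - 16)))² = (⅐ + 4*(-3)*(1 - 3))² = (⅐ + 4*(-3)*(-2))² = (⅐ + 24)² = (169/7)² = 28561/49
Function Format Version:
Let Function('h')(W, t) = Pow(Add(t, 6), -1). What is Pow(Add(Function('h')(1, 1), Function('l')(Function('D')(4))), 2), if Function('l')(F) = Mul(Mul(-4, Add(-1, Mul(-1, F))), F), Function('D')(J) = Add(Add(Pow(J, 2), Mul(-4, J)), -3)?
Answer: Rational(28561, 49) ≈ 582.88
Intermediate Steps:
Function('D')(J) = Add(-3, Pow(J, 2), Mul(-4, J))
Function('l')(F) = Mul(F, Add(4, Mul(4, F))) (Function('l')(F) = Mul(Add(4, Mul(4, F)), F) = Mul(F, Add(4, Mul(4, F))))
Function('h')(W, t) = Pow(Add(6, t), -1)
Pow(Add(Function('h')(1, 1), Function('l')(Function('D')(4))), 2) = Pow(Add(Pow(Add(6, 1), -1), Mul(4, Add(-3, Pow(4, 2), Mul(-4, 4)), Add(1, Add(-3, Pow(4, 2), Mul(-4, 4))))), 2) = Pow(Add(Pow(7, -1), Mul(4, Add(-3, 16, -16), Add(1, Add(-3, 16, -16)))), 2) = Pow(Add(Rational(1, 7), Mul(4, -3, Add(1, -3))), 2) = Pow(Add(Rational(1, 7), Mul(4, -3, -2)), 2) = Pow(Add(Rational(1, 7), 24), 2) = Pow(Rational(169, 7), 2) = Rational(28561, 49)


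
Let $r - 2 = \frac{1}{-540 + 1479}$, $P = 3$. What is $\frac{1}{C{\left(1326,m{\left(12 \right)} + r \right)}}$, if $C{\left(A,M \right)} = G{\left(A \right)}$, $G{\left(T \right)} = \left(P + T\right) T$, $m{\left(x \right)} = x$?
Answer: $\frac{1}{1762254} \approx 5.6745 \cdot 10^{-7}$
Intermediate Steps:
$r = \frac{1879}{939}$ ($r = 2 + \frac{1}{-540 + 1479} = 2 + \frac{1}{939} = \frac{1879}{939} \approx 2.0011$)
$G{\left(T \right)} = T \left(3 + T\right)$ ($G{\left(T \right)} = \left(3 + T\right) T = T \left(3 + T\right)$)
$C{\left(A,M \right)} = A \left(3 + A\right)$
$\frac{1}{C{\left(1326,m{\left(12 \right)} + r \right)}} = \frac{1}{1326 \left(3 + 1326\right)} = \frac{1}{1326 \cdot 1329} = \frac{1}{1762254}$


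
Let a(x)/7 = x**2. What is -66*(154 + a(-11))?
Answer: -66066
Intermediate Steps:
a(x) = 7*x**2
-66*(154 + a(-11)) = -66*(154 + 7*(-11)**2) = -66*(154 + 7*121) = -66*(154 + 847) = -66*1001 = -66066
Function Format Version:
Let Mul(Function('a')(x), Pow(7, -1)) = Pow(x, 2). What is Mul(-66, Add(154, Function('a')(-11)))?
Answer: -66066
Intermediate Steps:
Function('a')(x) = Mul(7, Pow(x, 2))
Mul(-66, Add(154, Function('a')(-11))) = Mul(-66, Add(154, Mul(7, Pow(-11, 2)))) = Mul(-66, Add(154, Mul(7, 121))) = Mul(-66, Add(154, 847)) = Mul(-66, 1001) = -66066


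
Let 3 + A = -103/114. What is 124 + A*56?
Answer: -5392/57 ≈ -94.596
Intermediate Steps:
A = -445/114 (A = -3 - 103/114 = -445/114 ≈ -3.9035)
124 + A*56 = 124 - 445/114*56 = 124 - 12460/57 = -5392/57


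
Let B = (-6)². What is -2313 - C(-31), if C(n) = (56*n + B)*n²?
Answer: 1631387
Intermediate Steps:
B = 36
C(n) = n²*(36 + 56*n) (C(n) = (56*n + 36)*n² = (36 + 56*n)*n² = n²*(36 + 56*n))
-2313 - C(-31) = -2313 - (-31)²*(36 + 56*(-31)) = -2313 - 961*(36 - 1736) = -2313 - 961*(-1700) = -2313 - 1*(-1633700) = -2313 + 1633700 = 1631387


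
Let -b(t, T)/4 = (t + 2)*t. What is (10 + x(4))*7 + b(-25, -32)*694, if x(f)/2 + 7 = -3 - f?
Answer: -1596326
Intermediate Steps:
b(t, T) = -4*t*(2 + t) (b(t, T) = -4*(t + 2)*t = -4*(2 + t)*t = -4*t*(2 + t))
x(f) = -20 - 2*f (x(f) = -14 + 2*(-3 - f) = -14 + (-6 - 2*f) = -20 - 2*f)
(10 + x(4))*7 + b(-25, -32)*694 = (10 + (-20 - 2*4))*7 - 4*(-25)*(2 - 25)*694 = (10 + (-20 - 8))*7 - 4*(-25)*(-23)*694 = (10 - 28)*7 - 2300*694 = -18*7 - 1596200 = -126 - 1596200 = -1596326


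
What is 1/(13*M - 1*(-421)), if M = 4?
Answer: 1/473 ≈ 0.0021142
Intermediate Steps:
1/(13*M - 1*(-421)) = 1/(13*4 - 1*(-421)) = 1/(52 + 421) = 1/473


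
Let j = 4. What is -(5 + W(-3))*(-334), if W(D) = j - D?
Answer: 4008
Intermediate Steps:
W(D) = 4 - D
-(5 + W(-3))*(-334) = -(5 + (4 - 1*(-3)))*(-334) = -(5 + (4 + 3))*(-334) = -(5 + 7)*(-334) = -1*12*(-334) = -12*(-334) = 4008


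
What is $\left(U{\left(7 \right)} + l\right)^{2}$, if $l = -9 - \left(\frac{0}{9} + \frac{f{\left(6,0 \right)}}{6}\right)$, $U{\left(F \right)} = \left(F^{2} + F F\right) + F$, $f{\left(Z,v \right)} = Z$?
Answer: $9025$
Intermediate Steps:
$U{\left(F \right)} = F + 2 F^{2}$ ($U{\left(F \right)} = \left(F^{2} + F^{2}\right) + F = 2 F^{2} + F = F + 2 F^{2}$)
$l = -10$ ($l = -9 - \left(\frac{0}{9} + \frac{6}{6}\right) = -9 - \left(0 \cdot \frac{1}{9} + 6 \cdot \frac{1}{6}\right) = -9 - \left(0 + 1\right) = -9 - 1 = -10$)
$\left(U{\left(7 \right)} + l\right)^{2} = \left(7 \left(1 + 2 \cdot 7\right) - 10\right)^{2} = \left(7 \left(1 + 14\right) - 10\right)^{2} = \left(7 \cdot 15 - 10\right)^{2} = \left(105 - 10\right)^{2} = 95^{2} = 9025$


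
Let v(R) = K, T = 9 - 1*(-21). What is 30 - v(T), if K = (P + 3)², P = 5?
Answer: -34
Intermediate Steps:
T = 30 (T = 9 + 21 = 30)
K = 64 (K = (5 + 3)² = 8² = 64)
v(R) = 64
30 - v(T) = 30 - 1*64 = 30 - 64 = -34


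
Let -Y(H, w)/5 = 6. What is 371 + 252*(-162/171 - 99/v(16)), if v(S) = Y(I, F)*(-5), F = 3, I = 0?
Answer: -16177/475 ≈ -34.057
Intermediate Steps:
Y(H, w) = -30 (Y(H, w) = -5*6 = -30)
v(S) = 150 (v(S) = -30*(-5) = 150)
371 + 252*(-162/171 - 99/v(16)) = 371 + 252*(-162/171 - 99/150) = 371 + 252*(-162*1/171 - 99*1/150) = 371 + 252*(-18/19 - 33/50) = 371 + 252*(-1527/950) = 371 - 192402/475 = -16177/475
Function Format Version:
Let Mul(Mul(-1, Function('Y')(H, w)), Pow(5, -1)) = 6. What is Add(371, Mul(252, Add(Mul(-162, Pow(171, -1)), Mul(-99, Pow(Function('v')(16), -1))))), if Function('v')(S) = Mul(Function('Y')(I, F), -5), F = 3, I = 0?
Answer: Rational(-16177, 475) ≈ -34.057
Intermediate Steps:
Function('Y')(H, w) = -30 (Function('Y')(H, w) = Mul(-5, 6) = -30)
Function('v')(S) = 150 (Function('v')(S) = Mul(-30, -5) = 150)
Add(371, Mul(252, Add(Mul(-162, Pow(171, -1)), Mul(-99, Pow(Function('v')(16), -1))))) = Add(371, Mul(252, Add(Mul(-162, Pow(171, -1)), Mul(-99, Pow(150, -1))))) = Add(371, Mul(252, Add(Mul(-162, Rational(1, 171)), Mul(-99, Rational(1, 150))))) = Add(371, Mul(252, Add(Rational(-18, 19), Rational(-33, 50)))) = Add(371, Mul(252, Rational(-1527, 950))) = Add(371, Rational(-192402, 475)) = Rational(-16177, 475)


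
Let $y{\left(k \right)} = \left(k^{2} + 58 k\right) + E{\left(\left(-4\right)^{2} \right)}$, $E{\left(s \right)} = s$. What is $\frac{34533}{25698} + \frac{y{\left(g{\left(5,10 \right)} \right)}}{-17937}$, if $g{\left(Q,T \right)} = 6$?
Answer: $\frac{203046407}{153648342} \approx 1.3215$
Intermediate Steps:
$y{\left(k \right)} = 16 + k^{2} + 58 k$ ($y{\left(k \right)} = \left(k^{2} + 58 k\right) + \left(-4\right)^{2} = \left(k^{2} + 58 k\right) + 16 = 16 + k^{2} + 58 k$)
$\frac{34533}{25698} + \frac{y{\left(g{\left(5,10 \right)} \right)}}{-17937} = \frac{34533}{25698} + \frac{16 + 6^{2} + 58 \cdot 6}{-17937} = 34533 \cdot \frac{1}{25698} + \left(16 + 36 + 348\right) \left(- \frac{1}{17937}\right) = \frac{11511}{8566} + 400 \left(- \frac{1}{17937}\right) = \frac{11511}{8566} - \frac{400}{17937} = \frac{203046407}{153648342}$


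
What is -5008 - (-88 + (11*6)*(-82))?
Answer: 492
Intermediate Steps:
-5008 - (-88 + (11*6)*(-82)) = -5008 - (-88 + 66*(-82)) = -5008 - (-88 - 5412) = -5008 - 1*(-5500) = -5008 + 5500 = 492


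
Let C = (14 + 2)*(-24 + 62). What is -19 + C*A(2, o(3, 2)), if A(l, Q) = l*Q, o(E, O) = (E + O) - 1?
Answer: 4845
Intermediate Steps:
C = 608 (C = 16*38 = 608)
o(E, O) = -1 + E + O
A(l, Q) = Q*l
-19 + C*A(2, o(3, 2)) = -19 + 608*((-1 + 3 + 2)*2) = -19 + 608*(4*2) = -19 + 608*8 = -19 + 4864 = 4845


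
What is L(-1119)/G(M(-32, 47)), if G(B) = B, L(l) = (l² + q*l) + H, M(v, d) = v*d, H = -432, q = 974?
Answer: -161823/1504 ≈ -107.60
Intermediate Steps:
M(v, d) = d*v
L(l) = -432 + l² + 974*l (L(l) = (l² + 974*l) - 432 = -432 + l² + 974*l)
L(-1119)/G(M(-32, 47)) = (-432 + (-1119)² + 974*(-1119))/((47*(-32))) = (-432 + 1252161 - 1089906)/(-1504) = 161823*(-1/1504) = -161823/1504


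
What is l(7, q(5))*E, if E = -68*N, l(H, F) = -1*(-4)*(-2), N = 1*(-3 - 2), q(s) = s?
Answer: -2720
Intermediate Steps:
N = -5 (N = 1*(-5) = -5)
l(H, F) = -8 (l(H, F) = 4*(-2) = -8)
E = 340 (E = -68*(-5) = 340)
l(7, q(5))*E = -8*340 = -2720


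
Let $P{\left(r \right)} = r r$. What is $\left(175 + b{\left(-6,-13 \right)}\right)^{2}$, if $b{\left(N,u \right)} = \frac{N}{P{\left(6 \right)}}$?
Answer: $\frac{1100401}{36} \approx 30567.0$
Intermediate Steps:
$P{\left(r \right)} = r^{2}$
$b{\left(N,u \right)} = \frac{N}{36}$ ($b{\left(N,u \right)} = \frac{N}{6^{2}} = \frac{N}{36}$)
$\left(175 + b{\left(-6,-13 \right)}\right)^{2} = \left(175 + \frac{1}{36} \left(-6\right)\right)^{2} = \left(175 - \frac{1}{6}\right)^{2} = \left(\frac{1049}{6}\right)^{2} = \frac{1100401}{36}$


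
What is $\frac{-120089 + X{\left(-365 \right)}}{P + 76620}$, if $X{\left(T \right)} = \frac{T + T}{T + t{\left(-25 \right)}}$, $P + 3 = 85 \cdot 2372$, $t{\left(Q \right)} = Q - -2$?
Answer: $- \frac{23296901}{53977978} \approx -0.4316$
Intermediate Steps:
$t{\left(Q \right)} = 2 + Q$ ($t{\left(Q \right)} = Q + 2 = 2 + Q$)
$P = 201617$ ($P = -3 + 85 \cdot 2372 = -3 + 201620 = 201617$)
$X{\left(T \right)} = \frac{2 T}{-23 + T}$ ($X{\left(T \right)} = \frac{T + T}{T + \left(2 - 25\right)} = \frac{2 T}{T - 23} = \frac{2 T}{-23 + T}$)
$\frac{-120089 + X{\left(-365 \right)}}{P + 76620} = \frac{-120089 + 2 \left(-365\right) \frac{1}{-23 - 365}}{201617 + 76620} = \frac{-120089 + 2 \left(-365\right) \frac{1}{-388}}{278237} = \left(-120089 + 2 \left(-365\right) \left(- \frac{1}{388}\right)\right) \frac{1}{278237} = \left(-120089 + \frac{365}{194}\right) \frac{1}{278237} = \left(- \frac{23296901}{194}\right) \frac{1}{278237} = - \frac{23296901}{53977978}$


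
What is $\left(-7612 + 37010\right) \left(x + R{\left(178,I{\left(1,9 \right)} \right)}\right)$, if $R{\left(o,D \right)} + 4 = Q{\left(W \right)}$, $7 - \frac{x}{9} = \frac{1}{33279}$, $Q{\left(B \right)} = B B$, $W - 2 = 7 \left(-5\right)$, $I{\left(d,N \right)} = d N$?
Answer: $\frac{374376503878}{11093} \approx 3.3749 \cdot 10^{7}$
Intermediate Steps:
$I{\left(d,N \right)} = N d$
$W = -33$ ($W = 2 + 7 \left(-5\right) = 2 - 35 = -33$)
$Q{\left(B \right)} = B^{2}$
$x = \frac{698856}{11093}$ ($x = 63 - \frac{9}{33279} = 63 - \frac{3}{11093} = \frac{698856}{11093} \approx 63.0$)
$R{\left(o,D \right)} = 1085$ ($R{\left(o,D \right)} = -4 + \left(-33\right)^{2} = -4 + 1089 = 1085$)
$\left(-7612 + 37010\right) \left(x + R{\left(178,I{\left(1,9 \right)} \right)}\right) = \left(-7612 + 37010\right) \left(\frac{698856}{11093} + 1085\right) = 29398 \cdot \frac{12734761}{11093} = \frac{374376503878}{11093}$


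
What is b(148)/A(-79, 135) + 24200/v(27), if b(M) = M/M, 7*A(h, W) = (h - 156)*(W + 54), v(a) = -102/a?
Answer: -690970517/107865 ≈ -6405.9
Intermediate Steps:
A(h, W) = (-156 + h)*(54 + W)/7 (A(h, W) = ((h - 156)*(W + 54))/7 = ((-156 + h)*(54 + W))/7 = (-156 + h)*(54 + W)/7)
b(M) = 1
b(148)/A(-79, 135) + 24200/v(27) = 1/(-8424/7 - 156/7*135 + (54/7)*(-79) + (⅐)*135*(-79)) + 24200/((-102/27)) = 1/(-8424/7 - 21060/7 - 4266/7 - 10665/7) + 24200/((-102*1/27)) = 1/(-6345) + 24200/(-34/9) = 1*(-1/6345) + 24200*(-9/34) = -1/6345 - 108900/17 = -690970517/107865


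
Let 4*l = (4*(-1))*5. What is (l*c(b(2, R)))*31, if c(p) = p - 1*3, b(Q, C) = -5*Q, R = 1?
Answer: 2015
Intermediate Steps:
c(p) = -3 + p (c(p) = p - 3 = -3 + p)
l = -5 (l = ((4*(-1))*5)/4 = (-4*5)/4 = (¼)*(-20) = -5)
(l*c(b(2, R)))*31 = -5*(-3 - 5*2)*31 = -5*(-3 - 10)*31 = -5*(-13)*31 = 65*31 = 2015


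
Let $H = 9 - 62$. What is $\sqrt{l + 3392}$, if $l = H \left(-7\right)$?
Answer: $\sqrt{3763} \approx 61.343$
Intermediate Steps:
$H = -53$
$l = 371$ ($l = \left(-53\right) \left(-7\right) = 371$)
$\sqrt{l + 3392} = \sqrt{371 + 3392} = \sqrt{3763}$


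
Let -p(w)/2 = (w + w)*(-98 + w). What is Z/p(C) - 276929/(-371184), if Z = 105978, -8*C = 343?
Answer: -522347456063/143485258224 ≈ -3.6404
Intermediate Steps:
C = -343/8 (C = -1/8*343 = -343/8 ≈ -42.875)
p(w) = -4*w*(-98 + w) (p(w) = -2*(w + w)*(-98 + w) = -2*2*w*(-98 + w) = -4*w*(-98 + w))
Z/p(C) - 276929/(-371184) = 105978/((4*(-343/8)*(98 - 1*(-343/8)))) - 276929/(-371184) = 105978/((4*(-343/8)*(98 + 343/8))) - 276929*(-1/371184) = 105978/((4*(-343/8)*(1127/8))) + 276929/371184 = 105978/(-386561/16) + 276929/371184 = 105978*(-16/386561) + 276929/371184 = -1695648/386561 + 276929/371184 = -522347456063/143485258224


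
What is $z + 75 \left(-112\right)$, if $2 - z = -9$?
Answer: $-8389$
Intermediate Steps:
$z = 11$ ($z = 2 - -9 = 2 + 9 = 11$)
$z + 75 \left(-112\right) = 11 + 75 \left(-112\right) = 11 - 8400 = -8389$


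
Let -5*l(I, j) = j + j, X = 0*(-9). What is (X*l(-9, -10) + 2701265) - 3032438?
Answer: -331173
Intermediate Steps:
X = 0
l(I, j) = -2*j/5 (l(I, j) = -(j + j)/5 = -2*j/5)
(X*l(-9, -10) + 2701265) - 3032438 = (0*(-2/5*(-10)) + 2701265) - 3032438 = (0*4 + 2701265) - 3032438 = (0 + 2701265) - 3032438 = 2701265 - 3032438 = -331173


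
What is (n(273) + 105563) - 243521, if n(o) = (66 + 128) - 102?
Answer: -137866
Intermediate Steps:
n(o) = 92 (n(o) = 194 - 102 = 92)
(n(273) + 105563) - 243521 = (92 + 105563) - 243521 = 105655 - 243521 = -137866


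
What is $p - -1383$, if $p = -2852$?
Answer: $-1469$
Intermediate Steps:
$p - -1383 = -2852 - -1383 = -2852 + 1383 = -1469$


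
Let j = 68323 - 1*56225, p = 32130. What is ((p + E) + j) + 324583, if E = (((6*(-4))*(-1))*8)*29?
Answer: 374379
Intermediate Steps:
j = 12098 (j = 68323 - 56225 = 12098)
E = 5568 (E = (-24*(-1)*8)*29 = (24*8)*29 = 192*29 = 5568)
((p + E) + j) + 324583 = ((32130 + 5568) + 12098) + 324583 = (37698 + 12098) + 324583 = 49796 + 324583 = 374379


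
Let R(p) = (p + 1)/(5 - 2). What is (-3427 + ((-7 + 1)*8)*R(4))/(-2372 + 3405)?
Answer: -3507/1033 ≈ -3.3950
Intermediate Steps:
R(p) = ⅓ + p/3 (R(p) = (1 + p)/3 = (1 + p)*(⅓) = ⅓ + p/3)
(-3427 + ((-7 + 1)*8)*R(4))/(-2372 + 3405) = (-3427 + ((-7 + 1)*8)*(⅓ + (⅓)*4))/(-2372 + 3405) = (-3427 + (-6*8)*(⅓ + 4/3))/1033 = (-3427 - 48*5/3)*(1/1033) = (-3427 - 80)*(1/1033) = -3507*1/1033 = -3507/1033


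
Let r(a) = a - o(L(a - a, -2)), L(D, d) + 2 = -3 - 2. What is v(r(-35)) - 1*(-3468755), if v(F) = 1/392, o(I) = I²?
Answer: 1359751961/392 ≈ 3.4688e+6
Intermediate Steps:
L(D, d) = -7 (L(D, d) = -2 + (-3 - 2) = -2 - 5 = -7)
r(a) = -49 + a (r(a) = a - 1*(-7)² = a - 1*49 = a - 49 = -49 + a)
v(F) = 1/392
v(r(-35)) - 1*(-3468755) = 1/392 - 1*(-3468755) = 1/392 + 3468755 = 1359751961/392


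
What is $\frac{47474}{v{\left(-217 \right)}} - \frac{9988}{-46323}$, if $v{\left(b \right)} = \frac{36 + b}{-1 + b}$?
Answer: $\frac{479413914064}{8384463} \approx 57179.0$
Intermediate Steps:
$v{\left(b \right)} = \frac{36 + b}{-1 + b}$
$\frac{47474}{v{\left(-217 \right)}} - \frac{9988}{-46323} = \frac{47474}{\frac{1}{-1 - 217} \left(36 - 217\right)} - \frac{9988}{-46323} = \frac{47474}{\frac{1}{-218} \left(-181\right)} - - \frac{9988}{46323} = \frac{47474}{\left(- \frac{1}{218}\right) \left(-181\right)} + \frac{9988}{46323} = \frac{47474}{\frac{181}{218}} + \frac{9988}{46323} = 47474 \cdot \frac{218}{181} + \frac{9988}{46323} = \frac{10349332}{181} + \frac{9988}{46323} = \frac{479413914064}{8384463}$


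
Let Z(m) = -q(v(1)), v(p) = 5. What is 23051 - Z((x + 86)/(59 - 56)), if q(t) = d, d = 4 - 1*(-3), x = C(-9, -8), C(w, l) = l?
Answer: 23058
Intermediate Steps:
x = -8
d = 7 (d = 4 + 3 = 7)
q(t) = 7
Z(m) = -7 (Z(m) = -1*7 = -7)
23051 - Z((x + 86)/(59 - 56)) = 23051 - 1*(-7) = 23051 + 7 = 23058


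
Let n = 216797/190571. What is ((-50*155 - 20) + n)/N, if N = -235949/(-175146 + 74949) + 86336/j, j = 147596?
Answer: -5473732330833083919/2071303659237629 ≈ -2642.7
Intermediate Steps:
n = 216797/190571 (n = 216797*(1/190571) = 216797/190571 ≈ 1.1376)
N = 10868934199/3697169103 (N = -235949/(-175146 + 74949) + 86336/147596 = -235949/(-100197) + 86336*(1/147596) = -235949*(-1/100197) + 21584/36899 = 235949/100197 + 21584/36899 = 10868934199/3697169103 ≈ 2.9398)
((-50*155 - 20) + n)/N = ((-50*155 - 20) + 216797/190571)/(10868934199/3697169103) = ((-7750 - 20) + 216797/190571)*(3697169103/10868934199) = (-7770 + 216797/190571)*(3697169103/10868934199) = -1480519873/190571*3697169103/10868934199 = -5473732330833083919/2071303659237629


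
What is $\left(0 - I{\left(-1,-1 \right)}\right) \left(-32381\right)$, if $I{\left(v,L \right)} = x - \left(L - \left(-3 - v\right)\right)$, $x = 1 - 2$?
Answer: $-64762$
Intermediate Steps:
$x = -1$ ($x = 1 - 2 = -1$)
$I{\left(v,L \right)} = -4 - L - v$ ($I{\left(v,L \right)} = -1 - \left(L - \left(-3 - v\right)\right) = -1 - \left(L + \left(3 + v\right)\right) = -1 - \left(3 + L + v\right) = -4 - L - v$)
$\left(0 - I{\left(-1,-1 \right)}\right) \left(-32381\right) = \left(0 - \left(-4 - -1 - -1\right)\right) \left(-32381\right) = \left(0 - \left(-4 + 1 + 1\right)\right) \left(-32381\right) = \left(0 + \left(0 - -2\right)\right) \left(-32381\right) = \left(0 + \left(0 + 2\right)\right) \left(-32381\right) = \left(0 + 2\right) \left(-32381\right) = 2 \left(-32381\right) = -64762$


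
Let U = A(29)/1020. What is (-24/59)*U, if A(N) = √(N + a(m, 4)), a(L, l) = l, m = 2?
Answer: -2*√33/5015 ≈ -0.0022910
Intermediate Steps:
A(N) = √(4 + N) (A(N) = √(N + 4) = √(4 + N))
U = √33/1020 (U = √(4 + 29)/1020 = √33*(1/1020) = √33/1020 ≈ 0.0056319)
(-24/59)*U = (-24/59)*(√33/1020) = (-24*1/59)*(√33/1020) = -2*√33/5015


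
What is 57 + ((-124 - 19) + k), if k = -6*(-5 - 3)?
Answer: -38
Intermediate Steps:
k = 48 (k = -6*(-8) = 48)
57 + ((-124 - 19) + k) = 57 + ((-124 - 19) + 48) = 57 + (-143 + 48) = 57 - 95 = -38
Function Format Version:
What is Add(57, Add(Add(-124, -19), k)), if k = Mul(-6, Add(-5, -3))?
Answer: -38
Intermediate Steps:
k = 48 (k = Mul(-6, -8) = 48)
Add(57, Add(Add(-124, -19), k)) = Add(57, Add(Add(-124, -19), 48)) = Add(57, Add(-143, 48)) = Add(57, -95) = -38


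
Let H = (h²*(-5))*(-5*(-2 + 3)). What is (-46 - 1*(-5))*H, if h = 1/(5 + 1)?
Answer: -1025/36 ≈ -28.472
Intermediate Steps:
h = ⅙ (h = 1/6 = ⅙ ≈ 0.16667)
H = 25/36 (H = ((⅙)²*(-5))*(-5*(-2 + 3)) = ((1/36)*(-5))*(-5*1) = -5/36*(-5) = 25/36 ≈ 0.69444)
(-46 - 1*(-5))*H = (-46 - 1*(-5))*(25/36) = (-46 + 5)*(25/36) = -41*25/36 = -1025/36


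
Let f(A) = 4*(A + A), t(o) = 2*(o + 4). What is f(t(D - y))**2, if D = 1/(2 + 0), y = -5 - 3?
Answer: 40000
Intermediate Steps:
y = -8
D = 1/2 ≈ 0.50000
t(o) = 8 + 2*o (t(o) = 2*(4 + o) = 8 + 2*o)
f(A) = 8*A (f(A) = 4*(2*A) = 8*A)
f(t(D - y))**2 = (8*(8 + 2*(1/2 - 1*(-8))))**2 = (8*(8 + 2*(1/2 + 8)))**2 = (8*(8 + 2*(17/2)))**2 = (8*(8 + 17))**2 = (8*25)**2 = 200**2 = 40000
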